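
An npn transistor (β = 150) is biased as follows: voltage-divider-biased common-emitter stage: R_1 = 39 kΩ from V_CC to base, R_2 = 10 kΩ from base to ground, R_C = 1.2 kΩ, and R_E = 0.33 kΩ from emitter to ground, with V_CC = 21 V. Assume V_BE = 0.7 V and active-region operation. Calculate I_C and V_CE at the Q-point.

Thevenize the base divider: V_Th = V_CC·R_2/(R_1+R_2) = 21×10/49 = 4.29 V, R_Th = R_1‖R_2 = 7.96 kΩ.
Base-emitter loop: V_Th = I_B·R_Th + V_BE + (β+1)I_B·R_E, so I_B = (4.29 − 0.7) / (7.96 + 151×0.33) = 0.062 mA.
I_C = β·I_B = 150×0.062 = 9.31 mA, and I_E = (β+1)I_B = 9.37 mA.
V_CE = V_CC − I_C·R_C − I_E·R_E = 21 − 9.31×1.2 − 9.37×0.33 = 6.74 V.
V_CE = 6.74 V > 0.2 V confirms active-region operation.

I_C ≈ 9.3 mA, V_CE ≈ 6.7 V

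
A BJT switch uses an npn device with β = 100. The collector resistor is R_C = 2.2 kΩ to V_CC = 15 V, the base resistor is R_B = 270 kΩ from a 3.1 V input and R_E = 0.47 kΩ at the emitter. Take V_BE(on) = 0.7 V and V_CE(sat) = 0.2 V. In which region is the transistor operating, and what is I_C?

Assume active. Base-emitter loop: I_B = (V_BB − V_BE)/(R_B + (β+1)R_E) = (3.1 − 0.7)/(270 + 101×0.47) = 0.00756 mA.
I_C = β·I_B = 100×0.00756 = 0.756 mA.
V_CE = V_CC − I_C·R_C − I_E·R_E = 15 − 0.756×2.2 − 0.764×0.47 = 13 V > V_CE(sat), so the active-region assumption holds.

active; I_C ≈ 0.76 mA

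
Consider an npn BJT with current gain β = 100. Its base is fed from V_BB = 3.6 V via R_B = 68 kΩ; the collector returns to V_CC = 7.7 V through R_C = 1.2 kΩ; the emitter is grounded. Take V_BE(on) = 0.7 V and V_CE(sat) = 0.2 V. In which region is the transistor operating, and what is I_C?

active; I_C ≈ 4.3 mA

Assume active. Base-emitter loop: I_B = (V_BB − V_BE)/R_B = (3.6 − 0.7)/68 = 0.0426 mA.
I_C = β·I_B = 100×0.0426 = 4.26 mA.
V_CE = V_CC − I_C·R_C = 7.7 − 4.26×1.2 = 2.58 V > V_CE(sat), so the active-region assumption holds.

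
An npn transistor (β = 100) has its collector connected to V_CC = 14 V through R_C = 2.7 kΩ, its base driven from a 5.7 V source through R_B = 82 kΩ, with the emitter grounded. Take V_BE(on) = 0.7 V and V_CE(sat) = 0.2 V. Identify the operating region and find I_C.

saturation; I_C ≈ 5.1 mA

Assume active: I_B = (5.7 − 0.7)/82 = 0.061 mA, giving I_C = β·I_B = 6.1 mA.
But then V_CE = 14 − 6.1×2.7 = -2.46 V < V_CE(sat) = 0.2 V — impossible in the active region.
So the transistor is saturated. With V_CE = 0.2 V, I_C = (V_CC − 0.2)/R_C = 13.8/2.7 = 5.11 mA.
Check: β·I_B = 6.1 mA > I_C = 5.11 mA, confirming saturation.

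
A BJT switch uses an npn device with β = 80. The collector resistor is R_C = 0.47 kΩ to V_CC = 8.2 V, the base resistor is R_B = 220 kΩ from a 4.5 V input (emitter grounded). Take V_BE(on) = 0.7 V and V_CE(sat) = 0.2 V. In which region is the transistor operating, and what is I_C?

active; I_C ≈ 1.4 mA

Assume active. Base-emitter loop: I_B = (V_BB − V_BE)/R_B = (4.5 − 0.7)/220 = 0.0173 mA.
I_C = β·I_B = 80×0.0173 = 1.38 mA.
V_CE = V_CC − I_C·R_C = 8.2 − 1.38×0.47 = 7.55 V > V_CE(sat), so the active-region assumption holds.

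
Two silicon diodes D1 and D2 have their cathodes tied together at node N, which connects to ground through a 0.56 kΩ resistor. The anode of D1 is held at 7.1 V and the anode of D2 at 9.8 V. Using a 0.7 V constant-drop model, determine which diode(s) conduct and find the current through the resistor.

Assume both conduct. Then node N would need to be at both 7.1−0.7 = 6.4 V and 9.8−0.7 = 9.1 V, which is impossible.
Assume only D2 conducts: V_N = 9.8 − 0.7 = 9.1 V, so I_R = 9.1/0.56 = 16.2 mA.
Check D1: its anode-to-cathode voltage is 7.1 − 9.1 = -2 V < 0.7 V, so it is off. The assumption is consistent.

Only D2 conducts; I_R ≈ 16 mA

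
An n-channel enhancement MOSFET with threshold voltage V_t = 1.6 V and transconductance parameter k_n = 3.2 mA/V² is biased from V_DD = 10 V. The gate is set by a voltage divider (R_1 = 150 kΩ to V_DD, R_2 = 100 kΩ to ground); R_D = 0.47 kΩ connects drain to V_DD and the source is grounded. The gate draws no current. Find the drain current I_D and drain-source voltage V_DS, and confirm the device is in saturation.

I_D ≈ 9.2 mA, V_DS ≈ 5.7 V

V_G = V_DD·R_2/(R_1+R_2) = 10×100/250 = 4 V. With the source grounded, V_GS = V_G = 4 V.
Assume saturation: I_D = (k_n/2)(V_GS − V_t)² = (3.2/2)×(4 − 1.6)² = 1.6×2.4² = 9.22 mA.
V_DS = V_DD − I_D·R_D = 10 − 9.22×0.47 = 5.67 V.
Saturation requires V_DS ≥ V_GS − V_t = 2.4 V; 5.67 ≥ 2.4 ✓.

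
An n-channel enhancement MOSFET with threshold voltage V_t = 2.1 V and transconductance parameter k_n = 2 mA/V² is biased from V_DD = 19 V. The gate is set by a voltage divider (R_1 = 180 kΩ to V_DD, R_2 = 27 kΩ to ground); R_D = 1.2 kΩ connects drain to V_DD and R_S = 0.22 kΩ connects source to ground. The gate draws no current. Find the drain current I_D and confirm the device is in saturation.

V_G = V_DD·R_2/(R_1+R_2) = 19×27/207 = 2.48 V.
Assume saturation: I_D = (k_n/2)(V_GS − V_t)² with V_GS = V_G − I_D·R_S = 2.48 − 0.22·I_D.
Substituting gives 0.0484·I_D² − 1.17·I_D + 0.143 = 0, with roots I_D = 0.123 or 24 mA.
The root I_D = 24 mA gives V_GS = -2.8 V ≤ V_t, so take I_D = 0.123 mA.
Then V_GS = 2.45 V and V_DS = V_DD − I_D(R_D+R_S) = 19 − 0.123×1.42 = 18.8 V.
Saturation requires V_DS ≥ V_GS − V_t = 0.351 V; 18.8 ≥ 0.351 ✓.

I_D ≈ 0.12 mA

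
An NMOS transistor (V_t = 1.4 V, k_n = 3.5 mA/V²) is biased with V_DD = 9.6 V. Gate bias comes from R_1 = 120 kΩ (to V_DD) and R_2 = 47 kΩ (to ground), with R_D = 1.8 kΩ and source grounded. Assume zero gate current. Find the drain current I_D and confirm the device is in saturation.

I_D ≈ 3 mA

V_G = V_DD·R_2/(R_1+R_2) = 9.6×47/167 = 2.7 V. With the source grounded, V_GS = V_G = 2.7 V.
Assume saturation: I_D = (k_n/2)(V_GS − V_t)² = (3.5/2)×(2.7 − 1.4)² = 1.75×1.3² = 2.97 mA.
V_DS = V_DD − I_D·R_D = 9.6 − 2.97×1.8 = 4.26 V.
Saturation requires V_DS ≥ V_GS − V_t = 1.3 V; 4.26 ≥ 1.3 ✓.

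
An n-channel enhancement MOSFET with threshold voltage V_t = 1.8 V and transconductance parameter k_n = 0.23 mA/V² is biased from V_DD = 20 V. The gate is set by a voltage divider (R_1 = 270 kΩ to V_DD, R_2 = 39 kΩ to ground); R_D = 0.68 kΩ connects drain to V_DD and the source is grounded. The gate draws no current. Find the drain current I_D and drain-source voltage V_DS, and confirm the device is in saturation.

I_D ≈ 0.06 mA, V_DS ≈ 20 V

V_G = V_DD·R_2/(R_1+R_2) = 20×39/309 = 2.52 V. With the source grounded, V_GS = V_G = 2.52 V.
Assume saturation: I_D = (k_n/2)(V_GS − V_t)² = (0.23/2)×(2.52 − 1.8)² = 0.115×0.724² = 0.0603 mA.
V_DS = V_DD − I_D·R_D = 20 − 0.0603×0.68 = 20 V.
Saturation requires V_DS ≥ V_GS − V_t = 0.724 V; 20 ≥ 0.724 ✓.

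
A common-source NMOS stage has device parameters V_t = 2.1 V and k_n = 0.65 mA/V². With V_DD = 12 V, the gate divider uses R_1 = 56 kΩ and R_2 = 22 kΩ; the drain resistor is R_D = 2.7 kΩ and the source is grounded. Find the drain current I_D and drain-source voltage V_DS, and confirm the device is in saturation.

V_G = V_DD·R_2/(R_1+R_2) = 12×22/78 = 3.38 V. With the source grounded, V_GS = V_G = 3.38 V.
Assume saturation: I_D = (k_n/2)(V_GS − V_t)² = (0.65/2)×(3.38 − 2.1)² = 0.325×1.28² = 0.536 mA.
V_DS = V_DD − I_D·R_D = 12 − 0.536×2.7 = 10.6 V.
Saturation requires V_DS ≥ V_GS − V_t = 1.28 V; 10.6 ≥ 1.28 ✓.

I_D ≈ 0.54 mA, V_DS ≈ 11 V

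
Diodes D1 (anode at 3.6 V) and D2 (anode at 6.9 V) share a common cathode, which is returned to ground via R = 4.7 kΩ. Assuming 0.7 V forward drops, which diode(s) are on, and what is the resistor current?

Only D2 conducts; I_R ≈ 1.3 mA

Assume both conduct. Then node N would need to be at both 3.6−0.7 = 2.9 V and 6.9−0.7 = 6.2 V, which is impossible.
Assume only D2 conducts: V_N = 6.9 − 0.7 = 6.2 V, so I_R = 6.2/4.7 = 1.32 mA.
Check D1: its anode-to-cathode voltage is 3.6 − 6.2 = -2.6 V < 0.7 V, so it is off. The assumption is consistent.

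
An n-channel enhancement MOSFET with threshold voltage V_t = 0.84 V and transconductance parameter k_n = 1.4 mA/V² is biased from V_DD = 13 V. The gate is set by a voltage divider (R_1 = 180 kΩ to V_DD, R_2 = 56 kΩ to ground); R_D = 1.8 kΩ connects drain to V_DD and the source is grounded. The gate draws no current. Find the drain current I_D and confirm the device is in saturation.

V_G = V_DD·R_2/(R_1+R_2) = 13×56/236 = 3.08 V. With the source grounded, V_GS = V_G = 3.08 V.
Assume saturation: I_D = (k_n/2)(V_GS − V_t)² = (1.4/2)×(3.08 − 0.84)² = 0.7×2.24² = 3.53 mA.
V_DS = V_DD − I_D·R_D = 13 − 3.53×1.8 = 6.65 V.
Saturation requires V_DS ≥ V_GS − V_t = 2.24 V; 6.65 ≥ 2.24 ✓.

I_D ≈ 3.5 mA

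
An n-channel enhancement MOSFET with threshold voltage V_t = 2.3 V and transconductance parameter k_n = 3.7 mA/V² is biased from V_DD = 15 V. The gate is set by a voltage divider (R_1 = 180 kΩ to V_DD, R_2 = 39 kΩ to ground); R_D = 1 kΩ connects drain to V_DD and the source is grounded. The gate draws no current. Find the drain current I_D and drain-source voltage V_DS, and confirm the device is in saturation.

I_D ≈ 0.25 mA, V_DS ≈ 15 V

V_G = V_DD·R_2/(R_1+R_2) = 15×39/219 = 2.67 V. With the source grounded, V_GS = V_G = 2.67 V.
Assume saturation: I_D = (k_n/2)(V_GS − V_t)² = (3.7/2)×(2.67 − 2.3)² = 1.85×0.371² = 0.255 mA.
V_DS = V_DD − I_D·R_D = 15 − 0.255×1 = 14.7 V.
Saturation requires V_DS ≥ V_GS − V_t = 0.371 V; 14.7 ≥ 0.371 ✓.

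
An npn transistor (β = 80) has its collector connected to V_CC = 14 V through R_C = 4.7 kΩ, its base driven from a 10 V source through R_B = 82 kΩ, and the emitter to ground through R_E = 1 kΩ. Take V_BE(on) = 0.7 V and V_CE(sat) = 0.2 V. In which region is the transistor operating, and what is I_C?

Assume active: I_B = (10 − 0.7)/(82 + 81×1) = 0.0571 mA, I_C = β·I_B = 4.56 mA.
Then V_CE = 14 − 4.56×4.7 − 4.62×1 = -12.1 V < 0.2 V — the active assumption fails.
Re-solve with V_CE = 0.2 V. KCL at the emitter: V_E/R_E = (V_BB−0.7−V_E)/R_B + (V_CC−0.2−V_E)/R_C, giving V_E = 2.49 V.
I_C = (V_CC − 0.2 − V_E)/R_C = (13.8 − 2.49)/4.7 = 2.41 mA.
Check: I_B = (9.3 − 2.49)/82 = 0.0831 mA, and β·I_B = 6.64 mA > I_C, confirming saturation.

saturation; I_C ≈ 2.4 mA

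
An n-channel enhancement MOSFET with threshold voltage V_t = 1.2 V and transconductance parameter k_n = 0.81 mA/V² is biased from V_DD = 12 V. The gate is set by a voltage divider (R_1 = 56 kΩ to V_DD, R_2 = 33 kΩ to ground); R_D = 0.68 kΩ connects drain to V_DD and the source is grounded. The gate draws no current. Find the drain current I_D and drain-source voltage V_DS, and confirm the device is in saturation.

I_D ≈ 4.3 mA, V_DS ≈ 9.1 V

V_G = V_DD·R_2/(R_1+R_2) = 12×33/89 = 4.45 V. With the source grounded, V_GS = V_G = 4.45 V.
Assume saturation: I_D = (k_n/2)(V_GS − V_t)² = (0.81/2)×(4.45 − 1.2)² = 0.405×3.25² = 4.28 mA.
V_DS = V_DD − I_D·R_D = 12 − 4.28×0.68 = 9.09 V.
Saturation requires V_DS ≥ V_GS − V_t = 3.25 V; 9.09 ≥ 3.25 ✓.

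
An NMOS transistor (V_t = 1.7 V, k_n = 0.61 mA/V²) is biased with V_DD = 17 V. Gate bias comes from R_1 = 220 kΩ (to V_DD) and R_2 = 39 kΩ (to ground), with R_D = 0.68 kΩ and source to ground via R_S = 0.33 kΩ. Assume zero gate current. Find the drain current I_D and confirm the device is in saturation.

I_D ≈ 0.19 mA

V_G = V_DD·R_2/(R_1+R_2) = 17×39/259 = 2.56 V.
Assume saturation: I_D = (k_n/2)(V_GS − V_t)² with V_GS = V_G − I_D·R_S = 2.56 − 0.33·I_D.
Substituting gives 0.0332·I_D² − 1.17·I_D + 0.225 = 0, with roots I_D = 0.193 or 35.1 mA.
The root I_D = 35.1 mA gives V_GS = -9.03 V ≤ V_t, so take I_D = 0.193 mA.
Then V_GS = 2.5 V and V_DS = V_DD − I_D(R_D+R_S) = 17 − 0.193×1.01 = 16.8 V.
Saturation requires V_DS ≥ V_GS − V_t = 0.796 V; 16.8 ≥ 0.796 ✓.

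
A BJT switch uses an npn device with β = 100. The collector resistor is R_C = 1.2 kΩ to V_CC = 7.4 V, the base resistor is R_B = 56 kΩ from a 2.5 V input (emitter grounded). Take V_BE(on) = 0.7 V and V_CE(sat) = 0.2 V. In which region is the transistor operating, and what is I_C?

Assume active. Base-emitter loop: I_B = (V_BB − V_BE)/R_B = (2.5 − 0.7)/56 = 0.0321 mA.
I_C = β·I_B = 100×0.0321 = 3.21 mA.
V_CE = V_CC − I_C·R_C = 7.4 − 3.21×1.2 = 3.54 V > V_CE(sat), so the active-region assumption holds.

active; I_C ≈ 3.2 mA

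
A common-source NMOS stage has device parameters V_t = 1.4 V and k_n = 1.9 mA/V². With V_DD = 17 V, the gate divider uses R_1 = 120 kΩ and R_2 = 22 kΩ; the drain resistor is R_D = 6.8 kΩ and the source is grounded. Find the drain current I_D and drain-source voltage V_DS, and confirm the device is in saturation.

V_G = V_DD·R_2/(R_1+R_2) = 17×22/142 = 2.63 V. With the source grounded, V_GS = V_G = 2.63 V.
Assume saturation: I_D = (k_n/2)(V_GS − V_t)² = (1.9/2)×(2.63 − 1.4)² = 0.95×1.23² = 1.45 mA.
V_DS = V_DD − I_D·R_D = 17 − 1.45×6.8 = 7.17 V.
Saturation requires V_DS ≥ V_GS − V_t = 1.23 V; 7.17 ≥ 1.23 ✓.

I_D ≈ 1.4 mA, V_DS ≈ 7.2 V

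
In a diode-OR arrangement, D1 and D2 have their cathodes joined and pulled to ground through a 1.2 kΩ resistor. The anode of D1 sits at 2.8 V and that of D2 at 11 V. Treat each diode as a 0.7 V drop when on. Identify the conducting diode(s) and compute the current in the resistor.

Only D2 conducts; I_R ≈ 8.6 mA

Assume both conduct. Then node N would need to be at both 2.8−0.7 = 2.1 V and 11−0.7 = 10.3 V, which is impossible.
Assume only D2 conducts: V_N = 11 − 0.7 = 10.3 V, so I_R = 10.3/1.2 = 8.58 mA.
Check D1: its anode-to-cathode voltage is 2.8 − 10.3 = -7.5 V < 0.7 V, so it is off. The assumption is consistent.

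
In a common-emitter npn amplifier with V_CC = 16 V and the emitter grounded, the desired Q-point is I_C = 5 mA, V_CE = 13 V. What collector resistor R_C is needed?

R_C ≈ 0.6 kΩ

Collector loop: V_CC = I_C·R_C + V_CE.
R_C = (V_CC − V_CE)/I_C = (16 − 13)/5 = 0.6 kΩ.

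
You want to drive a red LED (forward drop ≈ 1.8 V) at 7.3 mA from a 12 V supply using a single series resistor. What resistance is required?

The resistor drops V_S − V_D = 12 − 1.8 = 10.2 V at 7.3 mA.
R = 10.2 V / 7.3 mA = 1.4 kΩ.

R ≈ 1.4 kΩ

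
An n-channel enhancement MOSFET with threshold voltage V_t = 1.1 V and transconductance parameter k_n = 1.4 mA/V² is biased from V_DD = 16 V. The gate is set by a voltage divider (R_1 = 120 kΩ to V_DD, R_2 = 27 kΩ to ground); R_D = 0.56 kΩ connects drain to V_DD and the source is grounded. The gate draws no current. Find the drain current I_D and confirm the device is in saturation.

V_G = V_DD·R_2/(R_1+R_2) = 16×27/147 = 2.94 V. With the source grounded, V_GS = V_G = 2.94 V.
Assume saturation: I_D = (k_n/2)(V_GS − V_t)² = (1.4/2)×(2.94 − 1.1)² = 0.7×1.84² = 2.37 mA.
V_DS = V_DD − I_D·R_D = 16 − 2.37×0.56 = 14.7 V.
Saturation requires V_DS ≥ V_GS − V_t = 1.84 V; 14.7 ≥ 1.84 ✓.

I_D ≈ 2.4 mA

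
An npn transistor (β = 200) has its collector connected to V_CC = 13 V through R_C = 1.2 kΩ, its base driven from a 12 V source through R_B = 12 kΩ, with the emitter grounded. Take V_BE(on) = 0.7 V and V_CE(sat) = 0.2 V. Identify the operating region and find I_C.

saturation; I_C ≈ 11 mA

Assume active: I_B = (12 − 0.7)/12 = 0.942 mA, giving I_C = β·I_B = 188 mA.
But then V_CE = 13 − 188×1.2 = -213 V < V_CE(sat) = 0.2 V — impossible in the active region.
So the transistor is saturated. With V_CE = 0.2 V, I_C = (V_CC − 0.2)/R_C = 12.8/1.2 = 10.7 mA.
Check: β·I_B = 188 mA > I_C = 10.7 mA, confirming saturation.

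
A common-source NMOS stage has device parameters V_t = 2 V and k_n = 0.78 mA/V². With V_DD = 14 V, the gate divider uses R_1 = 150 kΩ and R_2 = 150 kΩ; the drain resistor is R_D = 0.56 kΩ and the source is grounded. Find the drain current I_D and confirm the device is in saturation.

V_G = V_DD·R_2/(R_1+R_2) = 14×150/300 = 7 V. With the source grounded, V_GS = V_G = 7 V.
Assume saturation: I_D = (k_n/2)(V_GS − V_t)² = (0.78/2)×(7 − 2)² = 0.39×5² = 9.75 mA.
V_DS = V_DD − I_D·R_D = 14 − 9.75×0.56 = 8.54 V.
Saturation requires V_DS ≥ V_GS − V_t = 5 V; 8.54 ≥ 5 ✓.

I_D ≈ 9.8 mA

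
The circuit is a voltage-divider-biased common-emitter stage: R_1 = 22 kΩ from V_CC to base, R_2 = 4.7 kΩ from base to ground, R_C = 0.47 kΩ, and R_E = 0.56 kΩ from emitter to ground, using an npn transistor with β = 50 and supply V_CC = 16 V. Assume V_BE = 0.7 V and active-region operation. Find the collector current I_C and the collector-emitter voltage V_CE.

Thevenize the base divider: V_Th = V_CC·R_2/(R_1+R_2) = 16×4.7/26.7 = 2.82 V, R_Th = R_1‖R_2 = 3.87 kΩ.
Base-emitter loop: V_Th = I_B·R_Th + V_BE + (β+1)I_B·R_E, so I_B = (2.82 − 0.7) / (3.87 + 51×0.56) = 0.0653 mA.
I_C = β·I_B = 50×0.0653 = 3.26 mA, and I_E = (β+1)I_B = 3.33 mA.
V_CE = V_CC − I_C·R_C − I_E·R_E = 16 − 3.26×0.47 − 3.33×0.56 = 12.6 V.
V_CE = 12.6 V > 0.2 V confirms active-region operation.

I_C ≈ 3.3 mA, V_CE ≈ 13 V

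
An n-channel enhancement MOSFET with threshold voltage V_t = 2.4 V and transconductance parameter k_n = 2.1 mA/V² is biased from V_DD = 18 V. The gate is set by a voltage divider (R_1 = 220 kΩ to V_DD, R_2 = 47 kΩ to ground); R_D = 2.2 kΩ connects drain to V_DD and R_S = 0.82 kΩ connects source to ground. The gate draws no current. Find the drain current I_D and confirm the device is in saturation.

I_D ≈ 0.29 mA

V_G = V_DD·R_2/(R_1+R_2) = 18×47/267 = 3.17 V.
Assume saturation: I_D = (k_n/2)(V_GS − V_t)² with V_GS = V_G − I_D·R_S = 3.17 − 0.82·I_D.
Substituting gives 0.706·I_D² − 2.32·I_D + 0.62 = 0, with roots I_D = 0.293 or 3 mA.
The root I_D = 3 mA gives V_GS = 0.71 V ≤ V_t, so take I_D = 0.293 mA.
Then V_GS = 2.93 V and V_DS = V_DD − I_D(R_D+R_S) = 18 − 0.293×3.02 = 17.1 V.
Saturation requires V_DS ≥ V_GS − V_t = 0.528 V; 17.1 ≥ 0.528 ✓.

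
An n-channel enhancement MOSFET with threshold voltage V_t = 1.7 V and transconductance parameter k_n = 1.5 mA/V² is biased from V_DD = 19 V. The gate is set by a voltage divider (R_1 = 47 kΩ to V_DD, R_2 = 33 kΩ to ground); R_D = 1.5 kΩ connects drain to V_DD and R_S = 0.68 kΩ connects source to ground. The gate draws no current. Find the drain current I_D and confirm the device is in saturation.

I_D ≈ 5.2 mA

V_G = V_DD·R_2/(R_1+R_2) = 19×33/80 = 7.84 V.
Assume saturation: I_D = (k_n/2)(V_GS − V_t)² with V_GS = V_G − I_D·R_S = 7.84 − 0.68·I_D.
Substituting gives 0.347·I_D² − 7.26·I_D + 28.3 = 0, with roots I_D = 5.17 or 15.8 mA.
The root I_D = 15.8 mA gives V_GS = -2.89 V ≤ V_t, so take I_D = 5.17 mA.
Then V_GS = 4.32 V and V_DS = V_DD − I_D(R_D+R_S) = 19 − 5.17×2.18 = 7.74 V.
Saturation requires V_DS ≥ V_GS − V_t = 2.62 V; 7.74 ≥ 2.62 ✓.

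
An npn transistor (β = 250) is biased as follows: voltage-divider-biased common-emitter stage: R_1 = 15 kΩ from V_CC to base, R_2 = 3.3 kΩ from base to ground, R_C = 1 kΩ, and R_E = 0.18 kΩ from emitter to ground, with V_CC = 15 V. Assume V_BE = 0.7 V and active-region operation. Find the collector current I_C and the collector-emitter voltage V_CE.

I_C ≈ 10 mA, V_CE ≈ 2.6 V

Thevenize the base divider: V_Th = V_CC·R_2/(R_1+R_2) = 15×3.3/18.3 = 2.7 V, R_Th = R_1‖R_2 = 2.7 kΩ.
Base-emitter loop: V_Th = I_B·R_Th + V_BE + (β+1)I_B·R_E, so I_B = (2.7 − 0.7) / (2.7 + 251×0.18) = 0.0419 mA.
I_C = β·I_B = 250×0.0419 = 10.5 mA, and I_E = (β+1)I_B = 10.5 mA.
V_CE = V_CC − I_C·R_C − I_E·R_E = 15 − 10.5×1 − 10.5×0.18 = 2.64 V.
V_CE = 2.64 V > 0.2 V confirms active-region operation.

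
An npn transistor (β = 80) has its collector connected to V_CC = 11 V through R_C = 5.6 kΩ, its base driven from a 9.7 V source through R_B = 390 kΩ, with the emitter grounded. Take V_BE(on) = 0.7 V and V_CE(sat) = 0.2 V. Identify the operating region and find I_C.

Assume active. Base-emitter loop: I_B = (V_BB − V_BE)/R_B = (9.7 − 0.7)/390 = 0.0231 mA.
I_C = β·I_B = 80×0.0231 = 1.85 mA.
V_CE = V_CC − I_C·R_C = 11 − 1.85×5.6 = 0.662 V > V_CE(sat), so the active-region assumption holds.

active; I_C ≈ 1.8 mA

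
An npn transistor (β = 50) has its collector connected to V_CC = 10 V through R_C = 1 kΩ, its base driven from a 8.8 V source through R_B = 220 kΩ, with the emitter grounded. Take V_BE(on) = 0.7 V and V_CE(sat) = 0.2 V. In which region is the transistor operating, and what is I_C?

active; I_C ≈ 1.8 mA

Assume active. Base-emitter loop: I_B = (V_BB − V_BE)/R_B = (8.8 − 0.7)/220 = 0.0368 mA.
I_C = β·I_B = 50×0.0368 = 1.84 mA.
V_CE = V_CC − I_C·R_C = 10 − 1.84×1 = 8.16 V > V_CE(sat), so the active-region assumption holds.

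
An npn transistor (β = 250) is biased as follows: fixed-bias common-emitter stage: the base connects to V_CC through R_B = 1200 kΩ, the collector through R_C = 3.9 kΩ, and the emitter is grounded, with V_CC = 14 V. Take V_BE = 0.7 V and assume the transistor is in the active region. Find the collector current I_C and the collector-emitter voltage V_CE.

I_C ≈ 2.8 mA, V_CE ≈ 3.2 V

Base loop: V_CC = I_B·R_B + V_BE, so I_B = (14 − 0.7)/1200 kΩ = 0.0111 mA.
In the active region I_C = β·I_B = 250 × 0.0111 = 2.77 mA.
Collector loop: V_CE = V_CC − I_C·R_C = 14 − 2.77×3.9 = 3.19 V.
Since V_CE = 3.19 V > V_CE(sat) ≈ 0.2 V, the transistor is in the active region as assumed.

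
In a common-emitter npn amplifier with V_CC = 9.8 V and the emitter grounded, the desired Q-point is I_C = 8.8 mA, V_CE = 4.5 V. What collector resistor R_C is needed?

Collector loop: V_CC = I_C·R_C + V_CE.
R_C = (V_CC − V_CE)/I_C = (9.8 − 4.5)/8.8 = 0.602 kΩ.

R_C ≈ 0.6 kΩ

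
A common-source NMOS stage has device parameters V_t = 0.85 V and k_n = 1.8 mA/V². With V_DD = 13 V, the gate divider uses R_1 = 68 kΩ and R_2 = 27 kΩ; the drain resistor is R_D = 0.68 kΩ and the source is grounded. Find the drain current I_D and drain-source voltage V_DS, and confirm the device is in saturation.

V_G = V_DD·R_2/(R_1+R_2) = 13×27/95 = 3.69 V. With the source grounded, V_GS = V_G = 3.69 V.
Assume saturation: I_D = (k_n/2)(V_GS − V_t)² = (1.8/2)×(3.69 − 0.85)² = 0.9×2.84² = 7.28 mA.
V_DS = V_DD − I_D·R_D = 13 − 7.28×0.68 = 8.05 V.
Saturation requires V_DS ≥ V_GS − V_t = 2.84 V; 8.05 ≥ 2.84 ✓.

I_D ≈ 7.3 mA, V_DS ≈ 8 V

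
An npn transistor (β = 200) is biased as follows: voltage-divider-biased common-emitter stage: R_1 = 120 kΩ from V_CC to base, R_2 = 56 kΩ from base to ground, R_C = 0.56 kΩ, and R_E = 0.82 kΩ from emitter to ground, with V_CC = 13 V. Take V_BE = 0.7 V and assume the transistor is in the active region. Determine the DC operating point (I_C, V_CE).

Thevenize the base divider: V_Th = V_CC·R_2/(R_1+R_2) = 13×56/176 = 4.14 V, R_Th = R_1‖R_2 = 38.2 kΩ.
Base-emitter loop: V_Th = I_B·R_Th + V_BE + (β+1)I_B·R_E, so I_B = (4.14 − 0.7) / (38.2 + 201×0.82) = 0.0169 mA.
I_C = β·I_B = 200×0.0169 = 3.39 mA, and I_E = (β+1)I_B = 3.4 mA.
V_CE = V_CC − I_C·R_C − I_E·R_E = 13 − 3.39×0.56 − 3.4×0.82 = 8.31 V.
V_CE = 8.31 V > 0.2 V confirms active-region operation.

I_C ≈ 3.4 mA, V_CE ≈ 8.3 V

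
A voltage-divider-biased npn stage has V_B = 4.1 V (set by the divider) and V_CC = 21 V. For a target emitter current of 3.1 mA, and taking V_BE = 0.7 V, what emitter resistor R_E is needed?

R_E ≈ 1.1 kΩ

V_E = V_B − V_BE = 4.1 − 0.7 = 3.4 V.
R_E = V_E / I_E = 3.4 / 3.1 = 1.1 kΩ.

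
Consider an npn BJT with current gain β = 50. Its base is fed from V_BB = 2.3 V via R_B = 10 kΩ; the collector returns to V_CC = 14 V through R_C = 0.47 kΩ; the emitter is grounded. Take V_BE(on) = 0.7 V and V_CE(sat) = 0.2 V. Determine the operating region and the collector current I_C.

active; I_C ≈ 8 mA

Assume active. Base-emitter loop: I_B = (V_BB − V_BE)/R_B = (2.3 − 0.7)/10 = 0.16 mA.
I_C = β·I_B = 50×0.16 = 8 mA.
V_CE = V_CC − I_C·R_C = 14 − 8×0.47 = 10.2 V > V_CE(sat), so the active-region assumption holds.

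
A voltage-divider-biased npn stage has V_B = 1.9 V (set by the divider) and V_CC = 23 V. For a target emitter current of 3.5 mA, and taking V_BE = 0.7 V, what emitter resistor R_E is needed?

V_E = V_B − V_BE = 1.9 − 0.7 = 1.2 V.
R_E = V_E / I_E = 1.2 / 3.5 = 0.343 kΩ.

R_E ≈ 0.34 kΩ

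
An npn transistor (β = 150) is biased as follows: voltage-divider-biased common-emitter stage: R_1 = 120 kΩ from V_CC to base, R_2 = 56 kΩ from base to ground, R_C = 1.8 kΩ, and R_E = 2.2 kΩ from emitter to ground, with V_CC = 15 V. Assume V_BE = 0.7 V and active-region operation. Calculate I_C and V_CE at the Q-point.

Thevenize the base divider: V_Th = V_CC·R_2/(R_1+R_2) = 15×56/176 = 4.77 V, R_Th = R_1‖R_2 = 38.2 kΩ.
Base-emitter loop: V_Th = I_B·R_Th + V_BE + (β+1)I_B·R_E, so I_B = (4.77 − 0.7) / (38.2 + 151×2.2) = 0.011 mA.
I_C = β·I_B = 150×0.011 = 1.65 mA, and I_E = (β+1)I_B = 1.66 mA.
V_CE = V_CC − I_C·R_C − I_E·R_E = 15 − 1.65×1.8 − 1.66×2.2 = 8.38 V.
V_CE = 8.38 V > 0.2 V confirms active-region operation.

I_C ≈ 1.6 mA, V_CE ≈ 8.4 V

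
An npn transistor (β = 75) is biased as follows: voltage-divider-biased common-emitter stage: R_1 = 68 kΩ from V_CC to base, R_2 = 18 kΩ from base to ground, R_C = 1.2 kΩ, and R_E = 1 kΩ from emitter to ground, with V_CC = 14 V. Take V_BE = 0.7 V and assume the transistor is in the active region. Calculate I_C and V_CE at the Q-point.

I_C ≈ 1.9 mA, V_CE ≈ 9.9 V

Thevenize the base divider: V_Th = V_CC·R_2/(R_1+R_2) = 14×18/86 = 2.93 V, R_Th = R_1‖R_2 = 14.2 kΩ.
Base-emitter loop: V_Th = I_B·R_Th + V_BE + (β+1)I_B·R_E, so I_B = (2.93 − 0.7) / (14.2 + 76×1) = 0.0247 mA.
I_C = β·I_B = 75×0.0247 = 1.85 mA, and I_E = (β+1)I_B = 1.88 mA.
V_CE = V_CC − I_C·R_C − I_E·R_E = 14 − 1.85×1.2 − 1.88×1 = 9.9 V.
V_CE = 9.9 V > 0.2 V confirms active-region operation.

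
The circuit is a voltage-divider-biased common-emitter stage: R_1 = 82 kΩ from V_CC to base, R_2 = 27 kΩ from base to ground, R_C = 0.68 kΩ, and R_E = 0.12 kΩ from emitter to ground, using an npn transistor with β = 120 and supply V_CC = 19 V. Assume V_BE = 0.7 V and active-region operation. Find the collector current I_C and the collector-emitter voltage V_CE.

Thevenize the base divider: V_Th = V_CC·R_2/(R_1+R_2) = 19×27/109 = 4.71 V, R_Th = R_1‖R_2 = 20.3 kΩ.
Base-emitter loop: V_Th = I_B·R_Th + V_BE + (β+1)I_B·R_E, so I_B = (4.71 − 0.7) / (20.3 + 121×0.12) = 0.115 mA.
I_C = β·I_B = 120×0.115 = 13.8 mA, and I_E = (β+1)I_B = 13.9 mA.
V_CE = V_CC − I_C·R_C − I_E·R_E = 19 − 13.8×0.68 − 13.9×0.12 = 7.94 V.
V_CE = 7.94 V > 0.2 V confirms active-region operation.

I_C ≈ 14 mA, V_CE ≈ 7.9 V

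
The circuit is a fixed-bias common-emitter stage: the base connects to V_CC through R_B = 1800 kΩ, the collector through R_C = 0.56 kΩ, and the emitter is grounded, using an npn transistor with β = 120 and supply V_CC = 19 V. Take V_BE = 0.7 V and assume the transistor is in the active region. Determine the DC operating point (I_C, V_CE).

I_C ≈ 1.2 mA, V_CE ≈ 18 V

Base loop: V_CC = I_B·R_B + V_BE, so I_B = (19 − 0.7)/1800 kΩ = 0.0102 mA.
In the active region I_C = β·I_B = 120 × 0.0102 = 1.22 mA.
Collector loop: V_CE = V_CC − I_C·R_C = 19 − 1.22×0.56 = 18.3 V.
Since V_CE = 18.3 V > V_CE(sat) ≈ 0.2 V, the transistor is in the active region as assumed.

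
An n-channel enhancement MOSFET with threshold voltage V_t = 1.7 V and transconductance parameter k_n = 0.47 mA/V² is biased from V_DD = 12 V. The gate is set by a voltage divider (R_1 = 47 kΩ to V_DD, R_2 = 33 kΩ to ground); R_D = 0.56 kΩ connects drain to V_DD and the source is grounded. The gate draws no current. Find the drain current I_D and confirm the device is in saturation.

V_G = V_DD·R_2/(R_1+R_2) = 12×33/80 = 4.95 V. With the source grounded, V_GS = V_G = 4.95 V.
Assume saturation: I_D = (k_n/2)(V_GS − V_t)² = (0.47/2)×(4.95 − 1.7)² = 0.235×3.25² = 2.48 mA.
V_DS = V_DD − I_D·R_D = 12 − 2.48×0.56 = 10.6 V.
Saturation requires V_DS ≥ V_GS − V_t = 3.25 V; 10.6 ≥ 3.25 ✓.

I_D ≈ 2.5 mA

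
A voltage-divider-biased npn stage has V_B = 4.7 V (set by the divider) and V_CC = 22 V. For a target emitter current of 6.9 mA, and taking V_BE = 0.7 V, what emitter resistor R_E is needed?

R_E ≈ 0.58 kΩ

V_E = V_B − V_BE = 4.7 − 0.7 = 4 V.
R_E = V_E / I_E = 4 / 6.9 = 0.58 kΩ.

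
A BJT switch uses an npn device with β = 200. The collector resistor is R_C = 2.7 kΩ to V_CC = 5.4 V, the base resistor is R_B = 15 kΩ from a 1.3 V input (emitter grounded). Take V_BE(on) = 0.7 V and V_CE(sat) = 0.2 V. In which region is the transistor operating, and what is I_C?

saturation; I_C ≈ 1.9 mA

Assume active: I_B = (1.3 − 0.7)/15 = 0.04 mA, giving I_C = β·I_B = 8 mA.
But then V_CE = 5.4 − 8×2.7 = -16.2 V < V_CE(sat) = 0.2 V — impossible in the active region.
So the transistor is saturated. With V_CE = 0.2 V, I_C = (V_CC − 0.2)/R_C = 5.2/2.7 = 1.93 mA.
Check: β·I_B = 8 mA > I_C = 1.93 mA, confirming saturation.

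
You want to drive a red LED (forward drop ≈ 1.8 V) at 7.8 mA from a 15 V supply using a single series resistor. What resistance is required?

R ≈ 1.7 kΩ

The resistor drops V_S − V_D = 15 − 1.8 = 13.2 V at 7.8 mA.
R = 13.2 V / 7.8 mA = 1.69 kΩ.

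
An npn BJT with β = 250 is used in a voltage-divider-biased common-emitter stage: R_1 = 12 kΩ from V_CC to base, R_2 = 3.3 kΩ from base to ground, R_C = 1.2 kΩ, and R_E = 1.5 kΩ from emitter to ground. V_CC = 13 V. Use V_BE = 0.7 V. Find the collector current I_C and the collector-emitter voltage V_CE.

Thevenize the base divider: V_Th = V_CC·R_2/(R_1+R_2) = 13×3.3/15.3 = 2.8 V, R_Th = R_1‖R_2 = 2.59 kΩ.
Base-emitter loop: V_Th = I_B·R_Th + V_BE + (β+1)I_B·R_E, so I_B = (2.8 − 0.7) / (2.59 + 251×1.5) = 0.00555 mA.
I_C = β·I_B = 250×0.00555 = 1.39 mA, and I_E = (β+1)I_B = 1.39 mA.
V_CE = V_CC − I_C·R_C − I_E·R_E = 13 − 1.39×1.2 − 1.39×1.5 = 9.25 V.
V_CE = 9.25 V > 0.2 V confirms active-region operation.

I_C ≈ 1.4 mA, V_CE ≈ 9.2 V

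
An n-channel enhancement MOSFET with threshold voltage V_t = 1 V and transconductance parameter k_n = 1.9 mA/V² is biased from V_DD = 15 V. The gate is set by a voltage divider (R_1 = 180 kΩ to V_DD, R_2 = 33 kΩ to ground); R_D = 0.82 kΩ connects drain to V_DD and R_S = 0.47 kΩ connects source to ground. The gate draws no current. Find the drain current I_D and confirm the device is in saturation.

V_G = V_DD·R_2/(R_1+R_2) = 15×33/213 = 2.32 V.
Assume saturation: I_D = (k_n/2)(V_GS − V_t)² with V_GS = V_G − I_D·R_S = 2.32 − 0.47·I_D.
Substituting gives 0.21·I_D² − 2.18·I_D + 1.67 = 0, with roots I_D = 0.829 or 9.57 mA.
The root I_D = 9.57 mA gives V_GS = -2.17 V ≤ V_t, so take I_D = 0.829 mA.
Then V_GS = 1.93 V and V_DS = V_DD − I_D(R_D+R_S) = 15 − 0.829×1.29 = 13.9 V.
Saturation requires V_DS ≥ V_GS − V_t = 0.934 V; 13.9 ≥ 0.934 ✓.

I_D ≈ 0.83 mA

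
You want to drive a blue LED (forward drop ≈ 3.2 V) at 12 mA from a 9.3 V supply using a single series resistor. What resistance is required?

The resistor drops V_S − V_D = 9.3 − 3.2 = 6.1 V at 12 mA.
R = 6.1 V / 12 mA = 0.508 kΩ.

R ≈ 0.51 kΩ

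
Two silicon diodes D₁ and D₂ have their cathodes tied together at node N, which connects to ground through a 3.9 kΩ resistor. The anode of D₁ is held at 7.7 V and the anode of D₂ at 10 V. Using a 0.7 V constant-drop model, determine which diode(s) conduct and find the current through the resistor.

Assume both conduct. Then node N would need to be at both 7.7−0.7 = 7 V and 10−0.7 = 9.3 V, which is impossible.
Assume only D₂ conducts: V_N = 10 − 0.7 = 9.3 V, so I_R = 9.3/3.9 = 2.38 mA.
Check D₁: its anode-to-cathode voltage is 7.7 − 9.3 = -1.6 V < 0.7 V, so it is off. The assumption is consistent.

Only D₂ conducts; I_R ≈ 2.4 mA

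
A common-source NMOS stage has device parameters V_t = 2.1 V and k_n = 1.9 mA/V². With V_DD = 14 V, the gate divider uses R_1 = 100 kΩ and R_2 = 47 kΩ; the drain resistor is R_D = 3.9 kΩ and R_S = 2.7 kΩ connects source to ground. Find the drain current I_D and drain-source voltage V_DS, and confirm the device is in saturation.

I_D ≈ 0.59 mA, V_DS ≈ 10 V

V_G = V_DD·R_2/(R_1+R_2) = 14×47/147 = 4.48 V.
Assume saturation: I_D = (k_n/2)(V_GS − V_t)² with V_GS = V_G − I_D·R_S = 4.48 − 2.7·I_D.
Substituting gives 6.93·I_D² − 13.2·I_D + 5.36 = 0, with roots I_D = 0.589 or 1.32 mA.
The root I_D = 1.32 mA gives V_GS = 0.923 V ≤ V_t, so take I_D = 0.589 mA.
Then V_GS = 2.89 V and V_DS = V_DD − I_D(R_D+R_S) = 14 − 0.589×6.6 = 10.1 V.
Saturation requires V_DS ≥ V_GS − V_t = 0.787 V; 10.1 ≥ 0.787 ✓.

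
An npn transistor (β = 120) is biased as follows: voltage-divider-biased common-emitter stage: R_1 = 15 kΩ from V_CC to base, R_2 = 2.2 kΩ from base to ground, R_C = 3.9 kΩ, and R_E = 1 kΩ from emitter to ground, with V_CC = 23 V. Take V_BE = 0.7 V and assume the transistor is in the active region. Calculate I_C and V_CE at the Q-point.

Thevenize the base divider: V_Th = V_CC·R_2/(R_1+R_2) = 23×2.2/17.2 = 2.94 V, R_Th = R_1‖R_2 = 1.92 kΩ.
Base-emitter loop: V_Th = I_B·R_Th + V_BE + (β+1)I_B·R_E, so I_B = (2.94 − 0.7) / (1.92 + 121×1) = 0.0182 mA.
I_C = β·I_B = 120×0.0182 = 2.19 mA, and I_E = (β+1)I_B = 2.21 mA.
V_CE = V_CC − I_C·R_C − I_E·R_E = 23 − 2.19×3.9 − 2.21×1 = 12.3 V.
V_CE = 12.3 V > 0.2 V confirms active-region operation.

I_C ≈ 2.2 mA, V_CE ≈ 12 V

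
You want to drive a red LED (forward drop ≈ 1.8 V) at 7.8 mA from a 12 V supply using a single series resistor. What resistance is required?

The resistor drops V_S − V_D = 12 − 1.8 = 10.2 V at 7.8 mA.
R = 10.2 V / 7.8 mA = 1.31 kΩ.

R ≈ 1.3 kΩ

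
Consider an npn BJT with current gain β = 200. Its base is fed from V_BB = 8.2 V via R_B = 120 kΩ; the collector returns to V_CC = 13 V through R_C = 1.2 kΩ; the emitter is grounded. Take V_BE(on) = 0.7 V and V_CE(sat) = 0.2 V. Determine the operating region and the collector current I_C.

saturation; I_C ≈ 11 mA

Assume active: I_B = (8.2 − 0.7)/120 = 0.0625 mA, giving I_C = β·I_B = 12.5 mA.
But then V_CE = 13 − 12.5×1.2 = -2 V < V_CE(sat) = 0.2 V — impossible in the active region.
So the transistor is saturated. With V_CE = 0.2 V, I_C = (V_CC − 0.2)/R_C = 12.8/1.2 = 10.7 mA.
Check: β·I_B = 12.5 mA > I_C = 10.7 mA, confirming saturation.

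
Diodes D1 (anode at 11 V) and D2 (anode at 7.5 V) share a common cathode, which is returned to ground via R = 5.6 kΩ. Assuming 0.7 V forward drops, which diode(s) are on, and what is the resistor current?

Only D1 conducts; I_R ≈ 1.8 mA

Assume both conduct. Then node N would need to be at both 11−0.7 = 10.3 V and 7.5−0.7 = 6.8 V, which is impossible.
Assume only D1 conducts: V_N = 11 − 0.7 = 10.3 V, so I_R = 10.3/5.6 = 1.84 mA.
Check D2: its anode-to-cathode voltage is 7.5 − 10.3 = -2.8 V < 0.7 V, so it is off. The assumption is consistent.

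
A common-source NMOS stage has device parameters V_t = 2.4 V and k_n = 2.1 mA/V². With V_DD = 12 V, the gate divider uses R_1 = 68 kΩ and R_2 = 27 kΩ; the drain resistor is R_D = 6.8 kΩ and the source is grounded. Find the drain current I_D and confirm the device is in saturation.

V_G = V_DD·R_2/(R_1+R_2) = 12×27/95 = 3.41 V. With the source grounded, V_GS = V_G = 3.41 V.
Assume saturation: I_D = (k_n/2)(V_GS − V_t)² = (2.1/2)×(3.41 − 2.4)² = 1.05×1.01² = 1.07 mA.
V_DS = V_DD − I_D·R_D = 12 − 1.07×6.8 = 4.71 V.
Saturation requires V_DS ≥ V_GS − V_t = 1.01 V; 4.71 ≥ 1.01 ✓.

I_D ≈ 1.1 mA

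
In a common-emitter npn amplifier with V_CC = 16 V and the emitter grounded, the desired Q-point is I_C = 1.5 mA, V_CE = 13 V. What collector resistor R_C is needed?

R_C ≈ 2 kΩ

Collector loop: V_CC = I_C·R_C + V_CE.
R_C = (V_CC − V_CE)/I_C = (16 − 13)/1.5 = 2 kΩ.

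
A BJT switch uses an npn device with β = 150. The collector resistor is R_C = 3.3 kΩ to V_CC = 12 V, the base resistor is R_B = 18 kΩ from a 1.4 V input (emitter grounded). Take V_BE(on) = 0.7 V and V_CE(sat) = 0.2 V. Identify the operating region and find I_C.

Assume active: I_B = (1.4 − 0.7)/18 = 0.0389 mA, giving I_C = β·I_B = 5.83 mA.
But then V_CE = 12 − 5.83×3.3 = -7.25 V < V_CE(sat) = 0.2 V — impossible in the active region.
So the transistor is saturated. With V_CE = 0.2 V, I_C = (V_CC − 0.2)/R_C = 11.8/3.3 = 3.58 mA.
Check: β·I_B = 5.83 mA > I_C = 3.58 mA, confirming saturation.

saturation; I_C ≈ 3.6 mA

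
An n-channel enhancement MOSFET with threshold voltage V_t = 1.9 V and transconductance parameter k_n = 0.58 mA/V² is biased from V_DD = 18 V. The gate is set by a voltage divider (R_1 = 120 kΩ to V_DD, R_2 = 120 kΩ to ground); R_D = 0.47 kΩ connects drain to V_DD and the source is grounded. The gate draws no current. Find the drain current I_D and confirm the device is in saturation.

I_D ≈ 15 mA

V_G = V_DD·R_2/(R_1+R_2) = 18×120/240 = 9 V. With the source grounded, V_GS = V_G = 9 V.
Assume saturation: I_D = (k_n/2)(V_GS − V_t)² = (0.58/2)×(9 − 1.9)² = 0.29×7.1² = 14.6 mA.
V_DS = V_DD − I_D·R_D = 18 − 14.6×0.47 = 11.1 V.
Saturation requires V_DS ≥ V_GS − V_t = 7.1 V; 11.1 ≥ 7.1 ✓.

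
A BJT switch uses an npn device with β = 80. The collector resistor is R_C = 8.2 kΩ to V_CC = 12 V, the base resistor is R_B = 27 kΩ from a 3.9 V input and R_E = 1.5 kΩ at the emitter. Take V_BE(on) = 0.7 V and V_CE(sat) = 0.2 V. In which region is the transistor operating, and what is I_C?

saturation; I_C ≈ 1.2 mA

Assume active: I_B = (3.9 − 0.7)/(27 + 81×1.5) = 0.0215 mA, I_C = β·I_B = 1.72 mA.
Then V_CE = 12 − 1.72×8.2 − 1.75×1.5 = -4.75 V < 0.2 V — the active assumption fails.
Re-solve with V_CE = 0.2 V. KCL at the emitter: V_E/R_E = (V_BB−0.7−V_E)/R_B + (V_CC−0.2−V_E)/R_C, giving V_E = 1.89 V.
I_C = (V_CC − 0.2 − V_E)/R_C = (11.8 − 1.89)/8.2 = 1.21 mA.
Check: I_B = (3.2 − 1.89)/27 = 0.0487 mA, and β·I_B = 3.89 mA > I_C, confirming saturation.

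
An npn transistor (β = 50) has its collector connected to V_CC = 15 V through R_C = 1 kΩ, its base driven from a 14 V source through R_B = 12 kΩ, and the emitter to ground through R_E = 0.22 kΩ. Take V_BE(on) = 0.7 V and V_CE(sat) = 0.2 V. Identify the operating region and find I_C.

saturation; I_C ≈ 12 mA

Assume active: I_B = (14 − 0.7)/(12 + 51×0.22) = 0.573 mA, I_C = β·I_B = 28.6 mA.
Then V_CE = 15 − 28.6×1 − 29.2×0.22 = -20.1 V < 0.2 V — the active assumption fails.
Re-solve with V_CE = 0.2 V. KCL at the emitter: V_E/R_E = (V_BB−0.7−V_E)/R_B + (V_CC−0.2−V_E)/R_C, giving V_E = 2.83 V.
I_C = (V_CC − 0.2 − V_E)/R_C = (14.8 − 2.83)/1 = 12 mA.
Check: I_B = (13.3 − 2.83)/12 = 0.873 mA, and β·I_B = 43.6 mA > I_C, confirming saturation.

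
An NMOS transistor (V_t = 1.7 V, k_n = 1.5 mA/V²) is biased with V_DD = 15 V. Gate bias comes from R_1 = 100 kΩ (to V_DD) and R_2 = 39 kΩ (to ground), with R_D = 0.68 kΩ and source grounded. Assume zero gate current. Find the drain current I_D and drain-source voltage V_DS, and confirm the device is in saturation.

I_D ≈ 4.7 mA, V_DS ≈ 12 V

V_G = V_DD·R_2/(R_1+R_2) = 15×39/139 = 4.21 V. With the source grounded, V_GS = V_G = 4.21 V.
Assume saturation: I_D = (k_n/2)(V_GS − V_t)² = (1.5/2)×(4.21 − 1.7)² = 0.75×2.51² = 4.72 mA.
V_DS = V_DD − I_D·R_D = 15 − 4.72×0.68 = 11.8 V.
Saturation requires V_DS ≥ V_GS − V_t = 2.51 V; 11.8 ≥ 2.51 ✓.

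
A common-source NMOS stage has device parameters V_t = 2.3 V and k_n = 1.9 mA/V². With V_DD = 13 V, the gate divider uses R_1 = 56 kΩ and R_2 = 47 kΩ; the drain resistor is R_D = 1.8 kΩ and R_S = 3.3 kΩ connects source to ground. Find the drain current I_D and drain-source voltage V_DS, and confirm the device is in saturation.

I_D ≈ 0.82 mA, V_DS ≈ 8.8 V

V_G = V_DD·R_2/(R_1+R_2) = 13×47/103 = 5.93 V.
Assume saturation: I_D = (k_n/2)(V_GS − V_t)² with V_GS = V_G − I_D·R_S = 5.93 − 3.3·I_D.
Substituting gives 10.3·I_D² − 23.8·I_D + 12.5 = 0, with roots I_D = 0.819 or 1.48 mA.
The root I_D = 1.48 mA gives V_GS = 1.05 V ≤ V_t, so take I_D = 0.819 mA.
Then V_GS = 3.23 V and V_DS = V_DD − I_D(R_D+R_S) = 13 − 0.819×5.1 = 8.82 V.
Saturation requires V_DS ≥ V_GS − V_t = 0.929 V; 8.82 ≥ 0.929 ✓.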